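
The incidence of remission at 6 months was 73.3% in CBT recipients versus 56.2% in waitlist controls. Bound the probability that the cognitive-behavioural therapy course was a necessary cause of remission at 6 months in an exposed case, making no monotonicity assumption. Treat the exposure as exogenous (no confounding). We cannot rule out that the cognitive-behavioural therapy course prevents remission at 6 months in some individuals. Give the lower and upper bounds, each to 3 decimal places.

p₁ = 0.733, p₀ = 0.562.
Under exogeneity alone the bounds on PN are max{0,(p₁−p₀)/p₁} ≤ PN ≤ min{1,(1−p₀)/p₁}.
  lower = (p₁ − p₀)/p₁ = 0.171 / 0.733 ≈ 0.2333
  upper = min{1, (1 − p₀)/p₁} = 0.438 / 0.733 ≈ 0.5975

0.233 ≤ PN ≤ 0.598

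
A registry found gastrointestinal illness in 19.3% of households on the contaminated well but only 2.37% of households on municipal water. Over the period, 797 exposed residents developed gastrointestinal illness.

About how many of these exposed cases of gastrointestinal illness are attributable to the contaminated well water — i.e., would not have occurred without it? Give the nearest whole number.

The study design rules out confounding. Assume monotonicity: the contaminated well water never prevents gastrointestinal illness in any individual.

p₁ = 0.193, p₀ = 0.0237.
PN = (p₁ − p₀)/p₁ = (0.193 − 0.0237) / 0.193 ≈ 0.87720.
Attributable cases ≈ PN × (exposed cases) = 0.87720 × 797 ≈ 699.13.

about 699 cases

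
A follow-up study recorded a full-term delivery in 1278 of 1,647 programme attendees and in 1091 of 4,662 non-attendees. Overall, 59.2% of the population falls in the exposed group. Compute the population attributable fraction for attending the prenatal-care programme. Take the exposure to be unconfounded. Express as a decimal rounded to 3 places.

p₁ = P(outcome | exposed) = 1278/1647 = 0.77596
p₀ = P(outcome | unexposed) = 1091/4662 = 0.23402
Overall risk P(Y=1) = π·p₁ + (1−π)·p₀ = 0.592×0.77596 + 0.408×0.23402 = 0.55485.
Under exogeneity, PAF = [P(Y=1) − p₀] / P(Y=1).
PAF = (0.55485 − 0.23402) / 0.55485 ≈ 0.5782

PAF ≈ 0.578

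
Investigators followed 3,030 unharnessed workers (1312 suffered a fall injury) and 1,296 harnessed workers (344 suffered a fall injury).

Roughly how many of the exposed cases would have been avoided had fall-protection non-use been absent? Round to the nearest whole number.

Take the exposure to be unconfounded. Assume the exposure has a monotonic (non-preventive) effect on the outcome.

about 508 cases

p₁ = P(outcome | exposed) = 1312/3030 = 0.433
p₀ = P(outcome | unexposed) = 344/1296 = 0.26543
PN = (p₁ − p₀)/p₁ = (0.433 − 0.26543) / 0.433 ≈ 0.38700.
Attributable cases ≈ PN × (exposed cases) = 0.38700 × 1312 ≈ 507.74.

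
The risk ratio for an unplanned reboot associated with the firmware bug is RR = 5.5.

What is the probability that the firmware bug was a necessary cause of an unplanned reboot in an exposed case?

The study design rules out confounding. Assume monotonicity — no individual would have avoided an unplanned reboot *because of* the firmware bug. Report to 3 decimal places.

PN ≈ 0.818

Under exogeneity and monotonicity, PN = (RR − 1) / RR = 1 − 1/RR.
PN = (5.5 − 1) / 5.5 = 4.5 / 5.5 ≈ 0.8182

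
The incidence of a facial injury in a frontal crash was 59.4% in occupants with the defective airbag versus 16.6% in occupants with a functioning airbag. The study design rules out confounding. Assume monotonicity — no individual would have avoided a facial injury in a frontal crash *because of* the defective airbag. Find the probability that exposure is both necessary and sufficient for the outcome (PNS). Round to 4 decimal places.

p₁ = 0.594, p₀ = 0.166.
Under exogeneity and monotonicity, PNS = p₁ − p₀.
PNS = 0.594 − 0.166 = 0.428

PNS ≈ 0.4280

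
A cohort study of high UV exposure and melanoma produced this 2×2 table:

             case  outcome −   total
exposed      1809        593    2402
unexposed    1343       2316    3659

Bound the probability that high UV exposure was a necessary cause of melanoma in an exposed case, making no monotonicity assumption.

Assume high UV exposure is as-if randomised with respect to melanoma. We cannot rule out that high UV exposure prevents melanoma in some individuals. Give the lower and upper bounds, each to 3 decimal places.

0.513 ≤ PN ≤ 0.840

p₁ = P(outcome | exposed) = 1809/2402 = 0.75312
p₀ = P(outcome | unexposed) = 1343/3659 = 0.36704
Under exogeneity alone the bounds on PN are max{0,(p₁−p₀)/p₁} ≤ PN ≤ min{1,(1−p₀)/p₁}.
  lower = (p₁ − p₀)/p₁ = 0.38608 / 0.75312 ≈ 0.5126
  upper = min{1, (1 − p₀)/p₁} = 0.63296 / 0.75312 ≈ 0.8404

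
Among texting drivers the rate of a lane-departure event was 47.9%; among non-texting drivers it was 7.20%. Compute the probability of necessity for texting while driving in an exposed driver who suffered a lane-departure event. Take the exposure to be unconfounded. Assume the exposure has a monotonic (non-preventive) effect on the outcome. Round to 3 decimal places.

PN ≈ 0.850

p₁ = 0.479, p₀ = 0.072.
Under exogeneity and monotonicity, PN = (p₁ − p₀) / p₁.
PN = (0.479 − 0.072) / 0.479 = 0.407 / 0.479 ≈ 0.8497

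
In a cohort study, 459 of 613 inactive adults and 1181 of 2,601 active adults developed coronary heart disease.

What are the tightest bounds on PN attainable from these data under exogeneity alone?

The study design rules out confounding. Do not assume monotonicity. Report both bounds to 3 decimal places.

p₁ = P(outcome | exposed) = 459/613 = 0.74878
p₀ = P(outcome | unexposed) = 1181/2601 = 0.45406
Under exogeneity alone the bounds on PN are max{0,(p₁−p₀)/p₁} ≤ PN ≤ min{1,(1−p₀)/p₁}.
  lower = (p₁ − p₀)/p₁ = 0.29472 / 0.74878 ≈ 0.3936
  upper = min{1, (1 − p₀)/p₁} = 0.54594 / 0.74878 ≈ 0.7291

0.394 ≤ PN ≤ 0.729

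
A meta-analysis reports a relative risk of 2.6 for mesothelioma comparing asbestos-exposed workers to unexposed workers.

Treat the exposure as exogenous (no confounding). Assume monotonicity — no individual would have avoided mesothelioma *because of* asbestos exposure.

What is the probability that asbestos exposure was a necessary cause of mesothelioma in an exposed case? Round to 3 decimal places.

PN ≈ 0.615

Under exogeneity and monotonicity, PN = (RR − 1) / RR = 1 − 1/RR.
PN = (2.6 − 1) / 2.6 = 1.6 / 2.6 ≈ 0.6154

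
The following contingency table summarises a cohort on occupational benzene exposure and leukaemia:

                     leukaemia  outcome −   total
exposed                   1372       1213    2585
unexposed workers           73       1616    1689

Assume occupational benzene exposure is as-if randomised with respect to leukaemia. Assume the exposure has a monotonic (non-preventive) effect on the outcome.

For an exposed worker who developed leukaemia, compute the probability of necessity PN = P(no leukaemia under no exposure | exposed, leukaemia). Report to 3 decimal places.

PN ≈ 0.919

p₁ = P(outcome | exposed) = 1372/2585 = 0.53075
p₀ = P(outcome | unexposed) = 73/1689 = 0.043221
Under exogeneity and monotonicity, PN = (p₁ − p₀)/p₁.
PN = (0.53075 − 0.043221) / 0.53075 ≈ 0.9186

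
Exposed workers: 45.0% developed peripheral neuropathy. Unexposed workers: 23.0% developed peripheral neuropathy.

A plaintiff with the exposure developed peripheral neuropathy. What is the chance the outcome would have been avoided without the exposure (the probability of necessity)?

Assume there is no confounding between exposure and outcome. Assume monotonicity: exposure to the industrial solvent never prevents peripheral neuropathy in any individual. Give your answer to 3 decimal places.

p₁ = 0.45, p₀ = 0.23.
Under exogeneity and monotonicity, PN = (p₁ − p₀) / p₁.
PN = (0.45 − 0.23) / 0.45 = 0.22 / 0.45 ≈ 0.4889

PN ≈ 0.489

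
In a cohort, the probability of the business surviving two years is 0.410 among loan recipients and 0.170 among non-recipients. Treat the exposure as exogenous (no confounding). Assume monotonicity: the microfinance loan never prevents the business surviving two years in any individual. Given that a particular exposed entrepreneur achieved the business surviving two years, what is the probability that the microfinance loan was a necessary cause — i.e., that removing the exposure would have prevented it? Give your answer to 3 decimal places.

Let p₁ = 0.41, p₀ = 0.17.
Under exogeneity and monotonicity, PN = (p₁ − p₀) / p₁.
PN = (0.41 − 0.17) / 0.41 = 0.24 / 0.41 ≈ 0.5854

PN ≈ 0.585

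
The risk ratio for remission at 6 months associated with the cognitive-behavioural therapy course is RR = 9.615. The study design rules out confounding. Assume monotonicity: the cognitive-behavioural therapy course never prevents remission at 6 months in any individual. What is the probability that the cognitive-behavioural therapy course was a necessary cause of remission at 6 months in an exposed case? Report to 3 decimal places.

PN ≈ 0.896

Under exogeneity and monotonicity, PN = (RR − 1) / RR = 1 − 1/RR.
PN = (9.615 − 1) / 9.615 = 8.615 / 9.615 ≈ 0.8960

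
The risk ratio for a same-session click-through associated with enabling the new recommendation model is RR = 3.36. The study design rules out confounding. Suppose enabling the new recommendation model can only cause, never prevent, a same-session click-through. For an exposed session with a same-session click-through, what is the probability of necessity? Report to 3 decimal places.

Under exogeneity and monotonicity, PN = (RR − 1) / RR = 1 − 1/RR.
PN = (3.36 − 1) / 3.36 = 2.36 / 3.36 ≈ 0.7024

PN ≈ 0.702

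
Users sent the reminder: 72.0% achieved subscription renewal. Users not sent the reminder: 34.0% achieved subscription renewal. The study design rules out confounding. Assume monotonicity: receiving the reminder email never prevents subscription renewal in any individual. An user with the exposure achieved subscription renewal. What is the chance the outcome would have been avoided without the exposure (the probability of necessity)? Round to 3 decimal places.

p₁ = 0.72, p₀ = 0.34.
Under exogeneity and monotonicity, PN = (p₁ − p₀) / p₁.
PN = (0.72 − 0.34) / 0.72 = 0.38 / 0.72 ≈ 0.5278

PN ≈ 0.528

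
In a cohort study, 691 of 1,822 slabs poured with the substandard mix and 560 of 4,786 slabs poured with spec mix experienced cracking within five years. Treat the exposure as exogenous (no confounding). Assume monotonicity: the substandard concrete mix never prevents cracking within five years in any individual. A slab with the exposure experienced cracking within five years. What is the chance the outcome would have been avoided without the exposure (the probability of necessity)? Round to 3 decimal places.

p₁ = P(outcome | exposed) = 691/1822 = 0.37925
p₀ = P(outcome | unexposed) = 560/4786 = 0.11701
Under exogeneity and monotonicity, PN = (p₁ − p₀) / p₁.
PN = (0.37925 − 0.11701) / 0.37925 = 0.26225 / 0.37925 ≈ 0.6915

PN ≈ 0.691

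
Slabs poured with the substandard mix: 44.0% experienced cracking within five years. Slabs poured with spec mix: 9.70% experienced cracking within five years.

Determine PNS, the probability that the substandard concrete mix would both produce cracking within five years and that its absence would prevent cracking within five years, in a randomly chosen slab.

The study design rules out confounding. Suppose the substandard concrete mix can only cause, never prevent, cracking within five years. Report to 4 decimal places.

p₁ = 0.44, p₀ = 0.097.
Under exogeneity and monotonicity, PNS = p₁ − p₀.
PNS = 0.44 − 0.097 = 0.343

PNS ≈ 0.3430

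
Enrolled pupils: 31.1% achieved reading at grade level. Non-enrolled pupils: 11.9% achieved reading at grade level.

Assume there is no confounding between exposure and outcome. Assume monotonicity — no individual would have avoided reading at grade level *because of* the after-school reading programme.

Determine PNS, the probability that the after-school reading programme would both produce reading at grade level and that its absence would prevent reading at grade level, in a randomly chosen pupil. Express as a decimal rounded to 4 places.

p₁ = 0.311, p₀ = 0.119.
Under exogeneity and monotonicity, PNS = p₁ − p₀.
PNS = 0.311 − 0.119 = 0.192

PNS ≈ 0.1920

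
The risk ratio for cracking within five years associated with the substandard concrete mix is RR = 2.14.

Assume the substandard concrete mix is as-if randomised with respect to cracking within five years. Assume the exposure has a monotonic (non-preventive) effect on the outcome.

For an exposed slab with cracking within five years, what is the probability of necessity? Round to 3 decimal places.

Under exogeneity and monotonicity, PN = (RR − 1) / RR = 1 − 1/RR.
PN = (2.14 − 1) / 2.14 = 1.14 / 2.14 ≈ 0.5327

PN ≈ 0.533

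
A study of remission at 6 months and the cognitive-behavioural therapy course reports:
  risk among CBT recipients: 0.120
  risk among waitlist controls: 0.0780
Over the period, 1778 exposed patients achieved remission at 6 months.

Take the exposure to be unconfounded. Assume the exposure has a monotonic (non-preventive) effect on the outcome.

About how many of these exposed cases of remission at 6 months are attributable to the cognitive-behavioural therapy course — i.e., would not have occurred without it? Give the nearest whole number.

about 622 cases

Let p₁ = 0.12, p₀ = 0.078.
PN = (p₁ − p₀)/p₁ = (0.12 − 0.078) / 0.12 ≈ 0.35000.
Attributable cases ≈ PN × (exposed cases) = 0.35000 × 1778 ≈ 622.30.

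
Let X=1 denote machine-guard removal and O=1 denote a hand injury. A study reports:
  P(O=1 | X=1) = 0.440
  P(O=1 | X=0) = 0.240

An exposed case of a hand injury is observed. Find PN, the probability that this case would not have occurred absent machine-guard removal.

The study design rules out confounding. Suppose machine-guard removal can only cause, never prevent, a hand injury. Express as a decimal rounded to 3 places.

PN ≈ 0.455

Let p₁ = 0.44, p₀ = 0.24.
Under exogeneity and monotonicity, PN = (p₁ − p₀) / p₁.
PN = (0.44 − 0.24) / 0.44 = 0.2 / 0.44 ≈ 0.4545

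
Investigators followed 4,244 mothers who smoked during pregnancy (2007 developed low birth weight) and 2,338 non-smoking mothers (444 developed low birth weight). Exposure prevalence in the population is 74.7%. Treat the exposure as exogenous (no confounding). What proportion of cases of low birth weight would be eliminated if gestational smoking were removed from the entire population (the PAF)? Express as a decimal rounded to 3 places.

PAF ≈ 0.527

p₁ = P(outcome | exposed) = 2007/4244 = 0.4729
p₀ = P(outcome | unexposed) = 444/2338 = 0.18991
Overall risk P(Y=1) = π·p₁ + (1−π)·p₀ = 0.747×0.4729 + 0.253×0.18991 = 0.4013.
Under exogeneity, PAF = [P(Y=1) − p₀] / P(Y=1).
PAF = (0.4013 − 0.18991) / 0.4013 ≈ 0.5268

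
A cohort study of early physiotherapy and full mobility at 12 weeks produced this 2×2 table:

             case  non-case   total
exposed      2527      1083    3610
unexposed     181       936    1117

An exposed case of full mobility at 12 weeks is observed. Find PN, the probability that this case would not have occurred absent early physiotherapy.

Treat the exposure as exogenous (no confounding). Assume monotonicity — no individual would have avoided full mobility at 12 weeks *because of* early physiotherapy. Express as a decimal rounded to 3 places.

PN ≈ 0.769

p₁ = P(outcome | exposed) = 2527/3610 = 0.7
p₀ = P(outcome | unexposed) = 181/1117 = 0.16204
Under exogeneity and monotonicity, PN = (p₁ − p₀) / p₁.
PN = (0.7 − 0.16204) / 0.7 = 0.53796 / 0.7 ≈ 0.7685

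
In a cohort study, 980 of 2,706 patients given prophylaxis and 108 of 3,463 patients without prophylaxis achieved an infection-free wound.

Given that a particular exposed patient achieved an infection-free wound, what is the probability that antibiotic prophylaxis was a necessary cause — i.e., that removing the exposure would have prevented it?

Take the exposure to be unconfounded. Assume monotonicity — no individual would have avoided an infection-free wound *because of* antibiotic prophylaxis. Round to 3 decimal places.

PN ≈ 0.914

p₁ = P(outcome | exposed) = 980/2706 = 0.36216
p₀ = P(outcome | unexposed) = 108/3463 = 0.031187
Under exogeneity and monotonicity, PN = (p₁ − p₀) / p₁.
PN = (0.36216 − 0.031187) / 0.36216 = 0.33097 / 0.36216 ≈ 0.9139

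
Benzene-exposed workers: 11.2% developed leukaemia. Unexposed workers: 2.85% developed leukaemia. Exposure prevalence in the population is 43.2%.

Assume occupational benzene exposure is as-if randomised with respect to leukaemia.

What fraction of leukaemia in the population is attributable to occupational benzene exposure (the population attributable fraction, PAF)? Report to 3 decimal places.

PAF ≈ 0.559

p₁ = 0.112, p₀ = 0.0285.
Overall risk P(Y=1) = π·p₁ + (1−π)·p₀ = 0.432×0.112 + 0.568×0.0285 = 0.064572.
Under exogeneity, PAF = [P(Y=1) − p₀] / P(Y=1).
PAF = (0.064572 − 0.0285) / 0.064572 ≈ 0.5586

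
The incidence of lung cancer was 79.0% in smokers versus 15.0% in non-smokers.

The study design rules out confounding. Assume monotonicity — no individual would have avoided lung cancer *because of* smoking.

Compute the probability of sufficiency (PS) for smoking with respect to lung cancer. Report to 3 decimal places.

p₁ = 0.79, p₀ = 0.15.
Under exogeneity and monotonicity, PS = (p₁ − p₀) / (1 − p₀).
PS = (0.79 − 0.15) / (1 − 0.15) = 0.64 / 0.85 ≈ 0.7529

PS ≈ 0.753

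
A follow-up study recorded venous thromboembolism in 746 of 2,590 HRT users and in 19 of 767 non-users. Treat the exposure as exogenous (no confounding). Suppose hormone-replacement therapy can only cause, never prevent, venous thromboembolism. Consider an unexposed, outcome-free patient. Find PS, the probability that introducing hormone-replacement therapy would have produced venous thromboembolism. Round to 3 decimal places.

PS ≈ 0.270

p₁ = P(outcome | exposed) = 746/2590 = 0.28803
p₀ = P(outcome | unexposed) = 19/767 = 0.024772
Under exogeneity and monotonicity, PS = (p₁ − p₀) / (1 − p₀).
PS = (0.28803 − 0.024772) / (1 − 0.024772) = 0.26326 / 0.97523 ≈ 0.2699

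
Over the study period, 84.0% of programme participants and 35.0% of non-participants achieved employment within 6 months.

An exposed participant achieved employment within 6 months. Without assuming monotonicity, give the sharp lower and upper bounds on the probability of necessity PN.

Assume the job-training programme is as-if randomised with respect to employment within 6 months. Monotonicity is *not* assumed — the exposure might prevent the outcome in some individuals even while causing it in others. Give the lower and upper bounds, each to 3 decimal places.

p₁ = 0.84, p₀ = 0.35.
Under exogeneity alone the bounds on PN are max{0,(p₁−p₀)/p₁} ≤ PN ≤ min{1,(1−p₀)/p₁}.
  lower = (p₁ − p₀)/p₁ = 0.49 / 0.84 ≈ 0.5833
  upper = min{1, (1 − p₀)/p₁} = 0.65 / 0.84 ≈ 0.7738

0.583 ≤ PN ≤ 0.774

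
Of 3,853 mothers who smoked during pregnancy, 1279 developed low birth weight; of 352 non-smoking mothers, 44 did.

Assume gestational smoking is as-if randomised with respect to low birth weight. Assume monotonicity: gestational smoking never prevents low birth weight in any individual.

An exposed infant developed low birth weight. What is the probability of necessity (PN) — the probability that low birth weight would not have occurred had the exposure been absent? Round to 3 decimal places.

p₁ = P(outcome | exposed) = 1279/3853 = 0.33195
p₀ = P(outcome | unexposed) = 44/352 = 0.125
Under exogeneity and monotonicity, PN = (p₁ − p₀) / p₁.
PN = (0.33195 − 0.125) / 0.33195 = 0.20695 / 0.33195 ≈ 0.6234

PN ≈ 0.623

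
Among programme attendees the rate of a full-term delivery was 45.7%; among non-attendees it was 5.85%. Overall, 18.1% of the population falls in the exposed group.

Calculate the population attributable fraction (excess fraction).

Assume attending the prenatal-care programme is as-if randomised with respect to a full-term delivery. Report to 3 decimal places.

p₁ = 0.457, p₀ = 0.0585.
Overall risk P(Y=1) = π·p₁ + (1−π)·p₀ = 0.181×0.457 + 0.819×0.0585 = 0.13063.
Under exogeneity, PAF = [P(Y=1) − p₀] / P(Y=1).
PAF = (0.13063 − 0.0585) / 0.13063 ≈ 0.5522

PAF ≈ 0.552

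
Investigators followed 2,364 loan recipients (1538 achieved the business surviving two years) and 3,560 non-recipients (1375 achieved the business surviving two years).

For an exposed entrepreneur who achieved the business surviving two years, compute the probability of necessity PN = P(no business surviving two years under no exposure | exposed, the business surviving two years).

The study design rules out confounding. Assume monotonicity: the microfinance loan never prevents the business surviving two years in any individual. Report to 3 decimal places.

PN ≈ 0.406

p₁ = P(outcome | exposed) = 1538/2364 = 0.65059
p₀ = P(outcome | unexposed) = 1375/3560 = 0.38624
Under exogeneity and monotonicity, PN = (p₁ − p₀) / p₁.
PN = (0.65059 − 0.38624) / 0.65059 = 0.26436 / 0.65059 ≈ 0.4063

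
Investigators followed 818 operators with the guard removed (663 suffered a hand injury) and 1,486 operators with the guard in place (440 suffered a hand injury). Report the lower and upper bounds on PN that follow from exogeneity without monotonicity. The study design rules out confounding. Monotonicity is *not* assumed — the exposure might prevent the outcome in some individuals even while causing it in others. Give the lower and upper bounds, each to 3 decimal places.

0.635 ≤ PN ≤ 0.868

p₁ = P(outcome | exposed) = 663/818 = 0.81051
p₀ = P(outcome | unexposed) = 440/1486 = 0.2961
Under exogeneity alone the bounds on PN are max{0,(p₁−p₀)/p₁} ≤ PN ≤ min{1,(1−p₀)/p₁}.
  lower = (p₁ − p₀)/p₁ = 0.51442 / 0.81051 ≈ 0.6347
  upper = min{1, (1 − p₀)/p₁} = 0.7039 / 0.81051 ≈ 0.8685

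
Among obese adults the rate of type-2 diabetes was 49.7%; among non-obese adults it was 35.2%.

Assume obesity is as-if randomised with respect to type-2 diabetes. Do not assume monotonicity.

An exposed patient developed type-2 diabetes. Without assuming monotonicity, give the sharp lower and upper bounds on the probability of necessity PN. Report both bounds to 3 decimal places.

p₁ = 0.497, p₀ = 0.352.
Under exogeneity alone the bounds on PN are max{0,(p₁−p₀)/p₁} ≤ PN ≤ min{1,(1−p₀)/p₁}.
  lower = (p₁ − p₀)/p₁ = 0.145 / 0.497 ≈ 0.2918
  upper = min{1, (1 − p₀)/p₁} = 0.648 / 0.497 ≈ 1.3038 → capped at 1

0.292 ≤ PN ≤ 1.000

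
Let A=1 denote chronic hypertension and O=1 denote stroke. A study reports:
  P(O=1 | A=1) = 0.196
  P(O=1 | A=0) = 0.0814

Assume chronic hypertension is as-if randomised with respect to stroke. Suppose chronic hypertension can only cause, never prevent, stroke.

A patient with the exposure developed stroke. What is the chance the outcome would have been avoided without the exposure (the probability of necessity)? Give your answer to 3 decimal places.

PN ≈ 0.585

Let p₁ = 0.196, p₀ = 0.0814.
Under exogeneity and monotonicity, PN = (p₁ − p₀) / p₁.
PN = (0.196 − 0.0814) / 0.196 = 0.1146 / 0.196 ≈ 0.5847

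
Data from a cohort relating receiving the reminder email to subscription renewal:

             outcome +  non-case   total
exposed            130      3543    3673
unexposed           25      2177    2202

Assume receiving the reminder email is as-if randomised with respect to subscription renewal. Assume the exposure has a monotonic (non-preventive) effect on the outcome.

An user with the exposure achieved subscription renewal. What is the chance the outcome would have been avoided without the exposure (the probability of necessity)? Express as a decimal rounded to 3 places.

PN ≈ 0.679

p₁ = P(outcome | exposed) = 130/3673 = 0.035393
p₀ = P(outcome | unexposed) = 25/2202 = 0.011353
Under exogeneity and monotonicity, PN = (p₁ − p₀) / p₁.
PN = (0.035393 − 0.011353) / 0.035393 = 0.02404 / 0.035393 ≈ 0.6792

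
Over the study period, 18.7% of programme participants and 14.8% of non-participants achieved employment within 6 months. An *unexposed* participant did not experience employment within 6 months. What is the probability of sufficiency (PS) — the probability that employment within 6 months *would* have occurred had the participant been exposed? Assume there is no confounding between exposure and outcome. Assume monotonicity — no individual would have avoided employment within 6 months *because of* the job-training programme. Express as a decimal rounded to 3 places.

PS ≈ 0.046

p₁ = 0.187, p₀ = 0.148.
Under exogeneity and monotonicity, PS = (p₁ − p₀) / (1 − p₀).
PS = (0.187 − 0.148) / (1 − 0.148) = 0.039 / 0.852 ≈ 0.0458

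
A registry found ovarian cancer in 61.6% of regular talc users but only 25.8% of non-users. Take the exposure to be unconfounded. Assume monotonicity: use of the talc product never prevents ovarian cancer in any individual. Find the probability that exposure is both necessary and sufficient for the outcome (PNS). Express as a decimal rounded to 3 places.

p₁ = 0.616, p₀ = 0.258.
Under exogeneity and monotonicity, PNS = p₁ − p₀.
PNS = 0.616 − 0.258 = 0.358

PNS ≈ 0.358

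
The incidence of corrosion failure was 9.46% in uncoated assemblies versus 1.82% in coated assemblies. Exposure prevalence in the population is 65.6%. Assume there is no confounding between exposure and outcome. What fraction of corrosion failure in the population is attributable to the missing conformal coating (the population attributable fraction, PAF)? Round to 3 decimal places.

PAF ≈ 0.734

p₁ = 0.0946, p₀ = 0.0182.
Overall risk P(Y=1) = π·p₁ + (1−π)·p₀ = 0.656×0.0946 + 0.344×0.0182 = 0.068318.
Under exogeneity, PAF = [P(Y=1) − p₀] / P(Y=1).
PAF = (0.068318 − 0.0182) / 0.068318 ≈ 0.7336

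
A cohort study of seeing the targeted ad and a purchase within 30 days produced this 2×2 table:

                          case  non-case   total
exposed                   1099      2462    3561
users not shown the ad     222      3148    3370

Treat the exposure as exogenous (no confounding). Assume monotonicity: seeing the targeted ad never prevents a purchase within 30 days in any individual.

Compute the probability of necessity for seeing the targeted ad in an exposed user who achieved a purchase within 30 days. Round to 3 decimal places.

p₁ = P(outcome | exposed) = 1099/3561 = 0.30862
p₀ = P(outcome | unexposed) = 222/3370 = 0.065875
Under exogeneity and monotonicity, PN = (p₁ − p₀)/p₁.
PN = (0.30862 − 0.065875) / 0.30862 ≈ 0.7865

PN ≈ 0.787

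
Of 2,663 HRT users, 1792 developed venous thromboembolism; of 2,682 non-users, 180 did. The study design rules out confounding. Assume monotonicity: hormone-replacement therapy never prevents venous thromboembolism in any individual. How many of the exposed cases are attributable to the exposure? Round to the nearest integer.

about 1613 cases

p₁ = P(outcome | exposed) = 1792/2663 = 0.67293
p₀ = P(outcome | unexposed) = 180/2682 = 0.067114
PN = (p₁ − p₀)/p₁ = (0.67293 − 0.067114) / 0.67293 ≈ 0.90027.
Attributable cases ≈ PN × (exposed cases) = 0.90027 × 1792 ≈ 1613.28.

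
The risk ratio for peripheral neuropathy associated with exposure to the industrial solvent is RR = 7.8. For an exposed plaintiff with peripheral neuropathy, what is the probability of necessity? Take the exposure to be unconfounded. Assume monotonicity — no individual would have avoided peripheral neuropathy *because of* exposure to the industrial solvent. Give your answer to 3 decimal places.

Under exogeneity and monotonicity, PN = (RR − 1) / RR = 1 − 1/RR.
PN = (7.8 − 1) / 7.8 = 6.8 / 7.8 ≈ 0.8718

PN ≈ 0.872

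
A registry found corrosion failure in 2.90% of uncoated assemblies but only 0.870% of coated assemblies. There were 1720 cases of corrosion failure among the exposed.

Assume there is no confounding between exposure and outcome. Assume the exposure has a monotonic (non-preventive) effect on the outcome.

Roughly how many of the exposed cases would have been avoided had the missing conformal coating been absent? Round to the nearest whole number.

about 1204 cases

p₁ = 0.029, p₀ = 0.0087.
PN = (p₁ − p₀)/p₁ = (0.029 − 0.0087) / 0.029 ≈ 0.70000.
Attributable cases ≈ PN × (exposed cases) = 0.70000 × 1720 ≈ 1204.00.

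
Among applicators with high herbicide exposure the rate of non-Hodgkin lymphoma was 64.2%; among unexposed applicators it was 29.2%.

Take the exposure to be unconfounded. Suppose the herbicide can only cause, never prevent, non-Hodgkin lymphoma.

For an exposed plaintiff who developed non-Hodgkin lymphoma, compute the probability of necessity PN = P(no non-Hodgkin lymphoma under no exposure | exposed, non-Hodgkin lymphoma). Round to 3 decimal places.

PN ≈ 0.545

p₁ = 0.642, p₀ = 0.292.
Under exogeneity and monotonicity, PN = (p₁ − p₀) / p₁.
PN = (0.642 − 0.292) / 0.642 = 0.35 / 0.642 ≈ 0.5452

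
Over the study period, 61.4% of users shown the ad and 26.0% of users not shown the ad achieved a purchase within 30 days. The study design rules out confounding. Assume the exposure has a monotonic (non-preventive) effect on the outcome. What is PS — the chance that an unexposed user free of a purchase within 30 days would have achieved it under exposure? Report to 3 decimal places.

PS ≈ 0.478

p₁ = 0.614, p₀ = 0.26.
Under exogeneity and monotonicity, PS = (p₁ − p₀) / (1 − p₀).
PS = (0.614 − 0.26) / (1 − 0.26) = 0.354 / 0.74 ≈ 0.4784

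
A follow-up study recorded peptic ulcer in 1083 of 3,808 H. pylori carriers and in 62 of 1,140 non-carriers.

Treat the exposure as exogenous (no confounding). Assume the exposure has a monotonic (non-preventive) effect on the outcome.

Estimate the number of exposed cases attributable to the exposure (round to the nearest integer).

about 876 cases

p₁ = P(outcome | exposed) = 1083/3808 = 0.2844
p₀ = P(outcome | unexposed) = 62/1140 = 0.054386
PN = (p₁ − p₀)/p₁ = (0.2844 − 0.054386) / 0.2844 ≈ 0.80877.
Attributable cases ≈ PN × (exposed cases) = 0.80877 × 1083 ≈ 875.90.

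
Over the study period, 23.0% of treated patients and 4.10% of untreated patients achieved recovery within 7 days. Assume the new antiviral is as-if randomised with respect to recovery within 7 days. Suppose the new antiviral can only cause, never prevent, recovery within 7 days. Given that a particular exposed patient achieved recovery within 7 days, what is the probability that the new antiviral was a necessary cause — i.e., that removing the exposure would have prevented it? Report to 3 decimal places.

p₁ = 0.23, p₀ = 0.041.
Under exogeneity and monotonicity, PN = (p₁ − p₀) / p₁.
PN = (0.23 − 0.041) / 0.23 = 0.189 / 0.23 ≈ 0.8217

PN ≈ 0.822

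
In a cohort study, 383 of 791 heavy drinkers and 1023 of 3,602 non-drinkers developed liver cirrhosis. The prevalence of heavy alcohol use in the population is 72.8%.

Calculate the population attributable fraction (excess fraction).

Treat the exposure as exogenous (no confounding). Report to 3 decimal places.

PAF ≈ 0.339

p₁ = P(outcome | exposed) = 383/791 = 0.4842
p₀ = P(outcome | unexposed) = 1023/3602 = 0.28401
Overall risk P(Y=1) = π·p₁ + (1−π)·p₀ = 0.728×0.4842 + 0.272×0.28401 = 0.42975.
Under exogeneity, PAF = [P(Y=1) − p₀] / P(Y=1).
PAF = (0.42975 − 0.28401) / 0.42975 ≈ 0.3391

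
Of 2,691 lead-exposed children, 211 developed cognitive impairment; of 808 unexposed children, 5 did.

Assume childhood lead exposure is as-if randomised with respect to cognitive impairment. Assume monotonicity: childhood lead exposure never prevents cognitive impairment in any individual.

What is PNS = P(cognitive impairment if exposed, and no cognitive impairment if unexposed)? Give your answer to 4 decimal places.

PNS ≈ 0.0722

p₁ = P(outcome | exposed) = 211/2691 = 0.07841
p₀ = P(outcome | unexposed) = 5/808 = 0.0061881
Under exogeneity and monotonicity, PNS = p₁ − p₀.
PNS = 0.07841 − 0.0061881 = 0.072221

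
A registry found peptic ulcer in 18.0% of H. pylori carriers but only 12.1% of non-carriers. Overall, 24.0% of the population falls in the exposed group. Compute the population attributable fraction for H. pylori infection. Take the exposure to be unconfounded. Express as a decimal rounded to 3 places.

p₁ = 0.18, p₀ = 0.121.
Overall risk P(Y=1) = π·p₁ + (1−π)·p₀ = 0.24×0.18 + 0.76×0.121 = 0.13516.
Under exogeneity, PAF = [P(Y=1) − p₀] / P(Y=1).
PAF = (0.13516 − 0.121) / 0.13516 ≈ 0.1048

PAF ≈ 0.105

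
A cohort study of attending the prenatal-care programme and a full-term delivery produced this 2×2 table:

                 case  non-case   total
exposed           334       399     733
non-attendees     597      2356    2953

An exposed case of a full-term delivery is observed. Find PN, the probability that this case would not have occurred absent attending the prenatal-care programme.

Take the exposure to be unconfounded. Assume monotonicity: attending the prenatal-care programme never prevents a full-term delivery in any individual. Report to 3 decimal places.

PN ≈ 0.556

p₁ = P(outcome | exposed) = 334/733 = 0.45566
p₀ = P(outcome | unexposed) = 597/2953 = 0.20217
Under exogeneity and monotonicity, PN = (p₁ − p₀)/p₁.
PN = (0.45566 − 0.20217) / 0.45566 ≈ 0.5563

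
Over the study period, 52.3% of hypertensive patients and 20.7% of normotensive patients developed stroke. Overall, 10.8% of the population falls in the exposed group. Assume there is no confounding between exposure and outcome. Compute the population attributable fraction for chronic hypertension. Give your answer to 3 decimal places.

PAF ≈ 0.142

p₁ = 0.523, p₀ = 0.207.
Overall risk P(Y=1) = π·p₁ + (1−π)·p₀ = 0.108×0.523 + 0.892×0.207 = 0.24113.
Under exogeneity, PAF = [P(Y=1) − p₀] / P(Y=1).
PAF = (0.24113 − 0.207) / 0.24113 ≈ 0.1415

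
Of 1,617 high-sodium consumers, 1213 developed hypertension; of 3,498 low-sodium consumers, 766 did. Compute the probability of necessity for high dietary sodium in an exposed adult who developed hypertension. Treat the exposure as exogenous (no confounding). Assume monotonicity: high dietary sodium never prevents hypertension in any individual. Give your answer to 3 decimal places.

p₁ = P(outcome | exposed) = 1213/1617 = 0.75015
p₀ = P(outcome | unexposed) = 766/3498 = 0.21898
Under exogeneity and monotonicity, PN = (p₁ − p₀) / p₁.
PN = (0.75015 − 0.21898) / 0.75015 = 0.53117 / 0.75015 ≈ 0.7081

PN ≈ 0.708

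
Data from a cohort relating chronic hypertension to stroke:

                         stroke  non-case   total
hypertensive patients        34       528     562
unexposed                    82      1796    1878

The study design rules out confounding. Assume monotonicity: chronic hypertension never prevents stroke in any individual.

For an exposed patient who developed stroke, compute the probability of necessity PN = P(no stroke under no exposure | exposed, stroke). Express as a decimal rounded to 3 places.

PN ≈ 0.278

p₁ = P(outcome | exposed) = 34/562 = 0.060498
p₀ = P(outcome | unexposed) = 82/1878 = 0.043663
Under exogeneity and monotonicity, PN = (p₁ − p₀) / p₁.
PN = (0.060498 − 0.043663) / 0.060498 = 0.016835 / 0.060498 ≈ 0.2783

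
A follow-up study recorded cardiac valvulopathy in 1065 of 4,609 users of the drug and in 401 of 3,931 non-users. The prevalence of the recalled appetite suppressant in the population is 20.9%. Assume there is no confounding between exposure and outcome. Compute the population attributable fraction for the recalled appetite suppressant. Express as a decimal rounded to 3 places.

p₁ = P(outcome | exposed) = 1065/4609 = 0.23107
p₀ = P(outcome | unexposed) = 401/3931 = 0.10201
Overall risk P(Y=1) = π·p₁ + (1−π)·p₀ = 0.209×0.23107 + 0.791×0.10201 = 0.12898.
Under exogeneity, PAF = [P(Y=1) − p₀] / P(Y=1).
PAF = (0.12898 − 0.10201) / 0.12898 ≈ 0.2091

PAF ≈ 0.209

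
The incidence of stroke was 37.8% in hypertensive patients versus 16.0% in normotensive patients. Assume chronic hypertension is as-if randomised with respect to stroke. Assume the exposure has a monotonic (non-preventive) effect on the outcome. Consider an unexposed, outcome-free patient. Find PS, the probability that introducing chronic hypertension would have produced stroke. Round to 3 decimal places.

PS ≈ 0.260

p₁ = 0.378, p₀ = 0.16.
Under exogeneity and monotonicity, PS = (p₁ − p₀) / (1 − p₀).
PS = (0.378 − 0.16) / (1 − 0.16) = 0.218 / 0.84 ≈ 0.2595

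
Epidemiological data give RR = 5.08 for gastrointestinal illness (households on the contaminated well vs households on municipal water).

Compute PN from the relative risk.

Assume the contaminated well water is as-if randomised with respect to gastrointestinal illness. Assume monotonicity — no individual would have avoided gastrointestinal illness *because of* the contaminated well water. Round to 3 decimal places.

PN ≈ 0.803

Under exogeneity and monotonicity, PN = (RR − 1) / RR = 1 − 1/RR.
PN = (5.08 − 1) / 5.08 = 4.08 / 5.08 ≈ 0.8031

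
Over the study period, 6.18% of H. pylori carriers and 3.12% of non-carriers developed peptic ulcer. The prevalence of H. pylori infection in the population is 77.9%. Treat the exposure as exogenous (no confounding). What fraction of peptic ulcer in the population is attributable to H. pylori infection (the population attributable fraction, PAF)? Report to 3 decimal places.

PAF ≈ 0.433

p₁ = 0.0618, p₀ = 0.0312.
Overall risk P(Y=1) = π·p₁ + (1−π)·p₀ = 0.779×0.0618 + 0.221×0.0312 = 0.055037.
Under exogeneity, PAF = [P(Y=1) − p₀] / P(Y=1).
PAF = (0.055037 − 0.0312) / 0.055037 ≈ 0.4331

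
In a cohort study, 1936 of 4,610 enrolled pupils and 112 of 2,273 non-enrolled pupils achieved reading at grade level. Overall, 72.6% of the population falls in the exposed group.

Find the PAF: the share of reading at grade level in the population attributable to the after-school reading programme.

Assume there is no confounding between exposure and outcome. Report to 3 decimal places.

PAF ≈ 0.845

p₁ = P(outcome | exposed) = 1936/4610 = 0.41996
p₀ = P(outcome | unexposed) = 112/2273 = 0.049274
Overall risk P(Y=1) = π·p₁ + (1−π)·p₀ = 0.726×0.41996 + 0.274×0.049274 = 0.31839.
Under exogeneity, PAF = [P(Y=1) − p₀] / P(Y=1).
PAF = (0.31839 − 0.049274) / 0.31839 ≈ 0.8452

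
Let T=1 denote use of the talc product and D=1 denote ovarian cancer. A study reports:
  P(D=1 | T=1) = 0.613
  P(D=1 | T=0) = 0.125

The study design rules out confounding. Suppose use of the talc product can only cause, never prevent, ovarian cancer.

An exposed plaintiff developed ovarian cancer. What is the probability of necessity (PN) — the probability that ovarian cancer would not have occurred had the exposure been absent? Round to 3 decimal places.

PN ≈ 0.796

Let p₁ = 0.613, p₀ = 0.125.
Under exogeneity and monotonicity, PN = (p₁ − p₀) / p₁.
PN = (0.613 − 0.125) / 0.613 = 0.488 / 0.613 ≈ 0.7961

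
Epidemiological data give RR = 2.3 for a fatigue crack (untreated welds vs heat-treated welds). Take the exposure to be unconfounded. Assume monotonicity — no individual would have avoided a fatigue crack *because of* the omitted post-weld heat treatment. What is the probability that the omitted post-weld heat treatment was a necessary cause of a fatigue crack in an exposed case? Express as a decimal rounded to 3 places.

Under exogeneity and monotonicity, PN = (RR − 1) / RR = 1 − 1/RR.
PN = (2.3 − 1) / 2.3 = 1.3 / 2.3 ≈ 0.5652

PN ≈ 0.565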